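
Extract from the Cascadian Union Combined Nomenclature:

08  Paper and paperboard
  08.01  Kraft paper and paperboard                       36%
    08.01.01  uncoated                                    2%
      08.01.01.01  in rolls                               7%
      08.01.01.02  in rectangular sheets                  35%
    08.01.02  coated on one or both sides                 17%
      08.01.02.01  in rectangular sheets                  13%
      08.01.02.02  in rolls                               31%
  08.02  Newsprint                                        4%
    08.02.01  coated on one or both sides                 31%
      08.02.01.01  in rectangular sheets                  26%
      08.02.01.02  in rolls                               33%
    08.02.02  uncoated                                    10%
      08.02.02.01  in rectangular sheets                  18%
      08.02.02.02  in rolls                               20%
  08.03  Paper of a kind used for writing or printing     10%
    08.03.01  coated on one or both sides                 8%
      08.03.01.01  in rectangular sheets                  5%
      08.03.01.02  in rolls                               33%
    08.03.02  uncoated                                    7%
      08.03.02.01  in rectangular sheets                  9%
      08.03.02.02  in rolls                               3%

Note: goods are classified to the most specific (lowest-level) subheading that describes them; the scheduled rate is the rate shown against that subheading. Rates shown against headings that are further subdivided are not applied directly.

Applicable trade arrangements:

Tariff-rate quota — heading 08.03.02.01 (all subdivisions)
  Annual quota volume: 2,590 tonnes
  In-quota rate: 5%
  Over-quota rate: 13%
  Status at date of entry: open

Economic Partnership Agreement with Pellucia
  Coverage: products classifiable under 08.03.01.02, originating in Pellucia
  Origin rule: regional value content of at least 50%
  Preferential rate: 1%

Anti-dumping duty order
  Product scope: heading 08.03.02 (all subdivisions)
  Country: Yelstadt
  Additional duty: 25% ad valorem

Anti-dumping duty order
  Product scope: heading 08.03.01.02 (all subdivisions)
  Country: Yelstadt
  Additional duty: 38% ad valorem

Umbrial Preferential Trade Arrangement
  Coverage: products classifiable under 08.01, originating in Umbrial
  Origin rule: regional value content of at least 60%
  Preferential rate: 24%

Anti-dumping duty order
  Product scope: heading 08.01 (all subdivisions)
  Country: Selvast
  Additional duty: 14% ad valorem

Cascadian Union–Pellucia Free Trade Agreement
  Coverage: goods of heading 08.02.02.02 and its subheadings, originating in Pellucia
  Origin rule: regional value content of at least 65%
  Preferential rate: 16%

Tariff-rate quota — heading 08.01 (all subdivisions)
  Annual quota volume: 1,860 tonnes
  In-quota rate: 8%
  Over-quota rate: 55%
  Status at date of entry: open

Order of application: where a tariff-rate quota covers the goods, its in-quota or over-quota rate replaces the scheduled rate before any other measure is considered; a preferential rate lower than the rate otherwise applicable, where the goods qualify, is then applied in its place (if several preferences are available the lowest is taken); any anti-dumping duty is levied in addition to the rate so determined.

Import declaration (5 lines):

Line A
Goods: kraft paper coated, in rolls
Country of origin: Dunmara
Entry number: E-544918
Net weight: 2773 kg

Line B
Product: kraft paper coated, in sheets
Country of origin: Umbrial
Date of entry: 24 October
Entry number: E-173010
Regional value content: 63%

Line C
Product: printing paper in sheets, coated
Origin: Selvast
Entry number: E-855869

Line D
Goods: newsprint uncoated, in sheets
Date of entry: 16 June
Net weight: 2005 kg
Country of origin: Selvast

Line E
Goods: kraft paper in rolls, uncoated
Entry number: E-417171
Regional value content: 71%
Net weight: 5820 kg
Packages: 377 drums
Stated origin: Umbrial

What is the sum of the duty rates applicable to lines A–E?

47%

Line A: kraft paper → 08.01; coated → 08.01.02; in rolls → 08.01.02.02. Scheduled 31%. quota on 08.01 open → in-quota 8%. → 8%.
Line B: kraft paper → 08.01; coated → 08.01.02; in sheets → 08.01.02.01. Scheduled 13%. quota on 08.01 open → in-quota 8%; Umbrial agreement on 08.01: RVC ≥ 60% → 24% available; preference 24% not lower than 8% → no reduction. → 8%.
Line C: printing paper → 08.03; coated → 08.03.01; in sheets → 08.03.01.01. Scheduled 5%. No special measure applies. → 5%.
Line D: newsprint → 08.02; uncoated → 08.02.02; in sheets → 08.02.02.01. Scheduled 18%. No special measure applies. → 18%.
Line E: kraft paper → 08.01; uncoated → 08.01.01; in rolls → 08.01.01.01. Scheduled 7%. quota on 08.01 open → in-quota 8%; Umbrial agreement on 08.01: RVC ≥ 60% → 24% available; preference 24% not lower than 8% → no reduction. → 8%.
Sum: 8% + 8% + 5% + 18% + 8% = 47%.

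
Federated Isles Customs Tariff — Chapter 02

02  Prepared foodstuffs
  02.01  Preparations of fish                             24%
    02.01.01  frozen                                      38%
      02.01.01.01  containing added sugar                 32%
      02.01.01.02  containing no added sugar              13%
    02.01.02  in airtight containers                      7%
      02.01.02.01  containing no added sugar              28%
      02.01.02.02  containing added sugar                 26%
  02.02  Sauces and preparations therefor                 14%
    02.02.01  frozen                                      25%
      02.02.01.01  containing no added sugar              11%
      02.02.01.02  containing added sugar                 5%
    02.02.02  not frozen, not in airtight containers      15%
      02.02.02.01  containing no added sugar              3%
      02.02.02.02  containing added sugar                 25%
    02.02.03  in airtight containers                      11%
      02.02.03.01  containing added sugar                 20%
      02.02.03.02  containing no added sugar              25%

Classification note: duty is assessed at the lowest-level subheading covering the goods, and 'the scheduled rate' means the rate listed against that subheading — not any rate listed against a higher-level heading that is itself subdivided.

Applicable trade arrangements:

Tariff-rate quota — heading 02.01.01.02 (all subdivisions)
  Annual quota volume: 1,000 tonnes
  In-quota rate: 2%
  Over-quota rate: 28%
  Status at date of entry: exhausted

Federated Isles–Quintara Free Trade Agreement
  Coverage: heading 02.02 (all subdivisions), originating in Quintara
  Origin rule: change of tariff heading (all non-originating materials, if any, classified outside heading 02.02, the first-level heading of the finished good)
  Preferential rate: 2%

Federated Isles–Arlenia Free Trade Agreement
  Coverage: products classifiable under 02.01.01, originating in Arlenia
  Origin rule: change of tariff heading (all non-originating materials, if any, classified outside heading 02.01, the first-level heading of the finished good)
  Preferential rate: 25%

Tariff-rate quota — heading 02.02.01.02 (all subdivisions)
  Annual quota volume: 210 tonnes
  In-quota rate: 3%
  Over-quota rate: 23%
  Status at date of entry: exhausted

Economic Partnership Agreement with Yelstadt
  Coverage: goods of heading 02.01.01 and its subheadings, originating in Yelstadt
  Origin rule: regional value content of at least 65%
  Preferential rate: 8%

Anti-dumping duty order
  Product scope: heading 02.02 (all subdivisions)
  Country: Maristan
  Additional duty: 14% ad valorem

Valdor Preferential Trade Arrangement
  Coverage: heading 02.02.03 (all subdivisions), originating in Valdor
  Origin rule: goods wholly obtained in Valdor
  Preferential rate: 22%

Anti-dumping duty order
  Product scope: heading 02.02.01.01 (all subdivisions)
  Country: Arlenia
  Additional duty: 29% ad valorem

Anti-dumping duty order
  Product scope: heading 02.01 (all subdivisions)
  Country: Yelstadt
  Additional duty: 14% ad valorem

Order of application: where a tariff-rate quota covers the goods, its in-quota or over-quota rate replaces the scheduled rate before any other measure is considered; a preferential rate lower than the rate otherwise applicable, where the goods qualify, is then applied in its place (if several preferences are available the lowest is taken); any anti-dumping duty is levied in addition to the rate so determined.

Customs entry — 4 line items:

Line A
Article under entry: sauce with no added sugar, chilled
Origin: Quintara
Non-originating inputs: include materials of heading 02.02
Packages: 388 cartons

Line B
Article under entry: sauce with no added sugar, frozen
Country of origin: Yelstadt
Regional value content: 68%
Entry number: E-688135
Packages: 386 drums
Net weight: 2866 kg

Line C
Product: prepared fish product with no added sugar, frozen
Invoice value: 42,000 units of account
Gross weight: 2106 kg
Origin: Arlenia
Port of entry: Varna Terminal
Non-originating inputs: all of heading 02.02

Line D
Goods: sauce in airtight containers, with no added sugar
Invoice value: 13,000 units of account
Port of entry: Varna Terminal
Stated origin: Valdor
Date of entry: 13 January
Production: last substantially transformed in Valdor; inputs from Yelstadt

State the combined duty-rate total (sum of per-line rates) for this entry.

Line A: sauce → 02.02; chilled → 02.02.02; with no added sugar → 02.02.02.01. Scheduled 3%. Quintara agreement on 02.02: CTH not met. → 3%.
Line B: sauce → 02.02; frozen → 02.02.01; with no added sugar → 02.02.01.01. Scheduled 11%. Yelstadt agreement on 02.01.01: 02.02.01.01 not covered. → 11%.
Line C: prepared fish product → 02.01; frozen → 02.01.01; with no added sugar → 02.01.01.02. Scheduled 13%. quota on 02.01.01.02 exhausted → over-quota 28%; Arlenia agreement on 02.01.01: CTH met → 25% available; preferential 25%. → 25%.
Line D: sauce → 02.02; in airtight containers → 02.02.03; with no added sugar → 02.02.03.02. Scheduled 25%. Valdor agreement on 02.02.03: not wholly obtained. → 25%.
Sum: 3% + 11% + 25% + 25% = 64%.

64%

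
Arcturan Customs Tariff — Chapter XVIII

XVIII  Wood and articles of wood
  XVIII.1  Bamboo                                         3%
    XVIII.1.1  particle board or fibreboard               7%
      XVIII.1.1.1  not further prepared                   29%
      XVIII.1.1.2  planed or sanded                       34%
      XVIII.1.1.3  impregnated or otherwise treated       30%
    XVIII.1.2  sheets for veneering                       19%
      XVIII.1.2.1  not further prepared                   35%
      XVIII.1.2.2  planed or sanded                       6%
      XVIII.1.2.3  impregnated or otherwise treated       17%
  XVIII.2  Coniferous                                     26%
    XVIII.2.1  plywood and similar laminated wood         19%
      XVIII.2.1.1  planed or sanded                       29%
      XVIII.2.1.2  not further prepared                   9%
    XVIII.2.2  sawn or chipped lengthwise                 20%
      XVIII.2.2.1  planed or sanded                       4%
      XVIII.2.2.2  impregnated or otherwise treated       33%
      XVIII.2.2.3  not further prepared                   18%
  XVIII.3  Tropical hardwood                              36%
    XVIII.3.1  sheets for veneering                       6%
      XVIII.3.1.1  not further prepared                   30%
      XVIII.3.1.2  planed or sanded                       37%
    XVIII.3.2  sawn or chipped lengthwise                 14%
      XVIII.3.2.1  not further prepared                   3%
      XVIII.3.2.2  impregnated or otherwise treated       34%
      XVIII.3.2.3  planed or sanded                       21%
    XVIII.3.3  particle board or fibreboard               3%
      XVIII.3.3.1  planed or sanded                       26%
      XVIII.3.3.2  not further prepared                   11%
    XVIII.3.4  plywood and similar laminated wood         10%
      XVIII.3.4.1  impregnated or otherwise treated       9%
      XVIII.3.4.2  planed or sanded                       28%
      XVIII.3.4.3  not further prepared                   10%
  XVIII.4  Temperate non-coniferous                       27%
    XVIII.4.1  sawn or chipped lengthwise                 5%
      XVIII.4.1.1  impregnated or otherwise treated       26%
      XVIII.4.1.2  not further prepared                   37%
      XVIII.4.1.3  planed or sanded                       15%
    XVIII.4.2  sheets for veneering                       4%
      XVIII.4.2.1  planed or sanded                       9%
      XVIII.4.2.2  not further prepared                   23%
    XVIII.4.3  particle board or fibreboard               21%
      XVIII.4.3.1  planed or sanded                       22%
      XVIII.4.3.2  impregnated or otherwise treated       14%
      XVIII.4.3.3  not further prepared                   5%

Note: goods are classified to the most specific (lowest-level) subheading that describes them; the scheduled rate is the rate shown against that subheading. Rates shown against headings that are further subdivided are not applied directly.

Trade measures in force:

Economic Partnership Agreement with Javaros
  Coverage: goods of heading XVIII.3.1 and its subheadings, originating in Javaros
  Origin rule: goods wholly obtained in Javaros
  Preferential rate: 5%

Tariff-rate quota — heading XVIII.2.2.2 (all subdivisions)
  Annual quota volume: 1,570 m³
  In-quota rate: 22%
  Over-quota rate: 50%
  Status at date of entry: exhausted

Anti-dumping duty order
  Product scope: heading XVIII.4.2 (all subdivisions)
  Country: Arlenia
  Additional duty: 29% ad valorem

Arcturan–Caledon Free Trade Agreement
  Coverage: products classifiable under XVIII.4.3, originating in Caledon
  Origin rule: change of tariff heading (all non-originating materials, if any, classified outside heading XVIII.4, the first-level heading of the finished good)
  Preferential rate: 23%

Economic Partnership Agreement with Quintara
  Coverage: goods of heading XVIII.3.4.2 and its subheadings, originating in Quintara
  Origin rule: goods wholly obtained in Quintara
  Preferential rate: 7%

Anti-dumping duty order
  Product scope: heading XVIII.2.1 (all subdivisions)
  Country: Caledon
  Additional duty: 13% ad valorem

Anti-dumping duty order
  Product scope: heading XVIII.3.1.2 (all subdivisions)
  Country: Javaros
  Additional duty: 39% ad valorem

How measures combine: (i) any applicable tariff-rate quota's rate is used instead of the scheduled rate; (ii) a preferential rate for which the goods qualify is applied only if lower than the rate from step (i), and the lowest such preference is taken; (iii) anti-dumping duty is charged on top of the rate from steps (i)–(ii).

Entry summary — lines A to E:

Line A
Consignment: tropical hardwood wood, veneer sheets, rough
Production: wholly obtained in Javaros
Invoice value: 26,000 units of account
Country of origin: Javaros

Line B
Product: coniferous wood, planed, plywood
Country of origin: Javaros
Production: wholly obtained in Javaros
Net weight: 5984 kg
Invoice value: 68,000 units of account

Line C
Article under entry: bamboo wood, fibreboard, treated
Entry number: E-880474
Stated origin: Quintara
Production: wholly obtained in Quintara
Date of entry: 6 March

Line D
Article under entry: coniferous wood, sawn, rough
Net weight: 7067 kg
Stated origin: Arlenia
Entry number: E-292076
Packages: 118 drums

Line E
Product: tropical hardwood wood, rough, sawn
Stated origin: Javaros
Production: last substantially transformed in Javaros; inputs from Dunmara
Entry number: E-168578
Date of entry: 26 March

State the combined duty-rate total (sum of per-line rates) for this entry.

Line A: tropical hardwood → XVIII.3; veneer sheets → XVIII.3.1; rough → XVIII.3.1.1. Scheduled 30%. Javaros agreement on XVIII.3.1: wholly obtained → 5% available; preferential 5%. → 5%.
Line B: coniferous → XVIII.2; plywood → XVIII.2.1; planed → XVIII.2.1.1. Scheduled 29%. Javaros agreement on XVIII.3.1: XVIII.2.1.1 not covered. → 29%.
Line C: bamboo → XVIII.1; fibreboard → XVIII.1.1; treated → XVIII.1.1.3. Scheduled 30%. Quintara agreement on XVIII.3.4.2: XVIII.1.1.3 not covered. → 30%.
Line D: coniferous → XVIII.2; sawn → XVIII.2.2; rough → XVIII.2.2.3. Scheduled 18%. No special measure applies. → 18%.
Line E: tropical hardwood → XVIII.3; sawn → XVIII.3.2; rough → XVIII.3.2.1. Scheduled 3%. Javaros agreement on XVIII.3.1: XVIII.3.2.1 not covered. → 3%.
Sum: 5% + 29% + 30% + 18% + 3% = 85%.

85%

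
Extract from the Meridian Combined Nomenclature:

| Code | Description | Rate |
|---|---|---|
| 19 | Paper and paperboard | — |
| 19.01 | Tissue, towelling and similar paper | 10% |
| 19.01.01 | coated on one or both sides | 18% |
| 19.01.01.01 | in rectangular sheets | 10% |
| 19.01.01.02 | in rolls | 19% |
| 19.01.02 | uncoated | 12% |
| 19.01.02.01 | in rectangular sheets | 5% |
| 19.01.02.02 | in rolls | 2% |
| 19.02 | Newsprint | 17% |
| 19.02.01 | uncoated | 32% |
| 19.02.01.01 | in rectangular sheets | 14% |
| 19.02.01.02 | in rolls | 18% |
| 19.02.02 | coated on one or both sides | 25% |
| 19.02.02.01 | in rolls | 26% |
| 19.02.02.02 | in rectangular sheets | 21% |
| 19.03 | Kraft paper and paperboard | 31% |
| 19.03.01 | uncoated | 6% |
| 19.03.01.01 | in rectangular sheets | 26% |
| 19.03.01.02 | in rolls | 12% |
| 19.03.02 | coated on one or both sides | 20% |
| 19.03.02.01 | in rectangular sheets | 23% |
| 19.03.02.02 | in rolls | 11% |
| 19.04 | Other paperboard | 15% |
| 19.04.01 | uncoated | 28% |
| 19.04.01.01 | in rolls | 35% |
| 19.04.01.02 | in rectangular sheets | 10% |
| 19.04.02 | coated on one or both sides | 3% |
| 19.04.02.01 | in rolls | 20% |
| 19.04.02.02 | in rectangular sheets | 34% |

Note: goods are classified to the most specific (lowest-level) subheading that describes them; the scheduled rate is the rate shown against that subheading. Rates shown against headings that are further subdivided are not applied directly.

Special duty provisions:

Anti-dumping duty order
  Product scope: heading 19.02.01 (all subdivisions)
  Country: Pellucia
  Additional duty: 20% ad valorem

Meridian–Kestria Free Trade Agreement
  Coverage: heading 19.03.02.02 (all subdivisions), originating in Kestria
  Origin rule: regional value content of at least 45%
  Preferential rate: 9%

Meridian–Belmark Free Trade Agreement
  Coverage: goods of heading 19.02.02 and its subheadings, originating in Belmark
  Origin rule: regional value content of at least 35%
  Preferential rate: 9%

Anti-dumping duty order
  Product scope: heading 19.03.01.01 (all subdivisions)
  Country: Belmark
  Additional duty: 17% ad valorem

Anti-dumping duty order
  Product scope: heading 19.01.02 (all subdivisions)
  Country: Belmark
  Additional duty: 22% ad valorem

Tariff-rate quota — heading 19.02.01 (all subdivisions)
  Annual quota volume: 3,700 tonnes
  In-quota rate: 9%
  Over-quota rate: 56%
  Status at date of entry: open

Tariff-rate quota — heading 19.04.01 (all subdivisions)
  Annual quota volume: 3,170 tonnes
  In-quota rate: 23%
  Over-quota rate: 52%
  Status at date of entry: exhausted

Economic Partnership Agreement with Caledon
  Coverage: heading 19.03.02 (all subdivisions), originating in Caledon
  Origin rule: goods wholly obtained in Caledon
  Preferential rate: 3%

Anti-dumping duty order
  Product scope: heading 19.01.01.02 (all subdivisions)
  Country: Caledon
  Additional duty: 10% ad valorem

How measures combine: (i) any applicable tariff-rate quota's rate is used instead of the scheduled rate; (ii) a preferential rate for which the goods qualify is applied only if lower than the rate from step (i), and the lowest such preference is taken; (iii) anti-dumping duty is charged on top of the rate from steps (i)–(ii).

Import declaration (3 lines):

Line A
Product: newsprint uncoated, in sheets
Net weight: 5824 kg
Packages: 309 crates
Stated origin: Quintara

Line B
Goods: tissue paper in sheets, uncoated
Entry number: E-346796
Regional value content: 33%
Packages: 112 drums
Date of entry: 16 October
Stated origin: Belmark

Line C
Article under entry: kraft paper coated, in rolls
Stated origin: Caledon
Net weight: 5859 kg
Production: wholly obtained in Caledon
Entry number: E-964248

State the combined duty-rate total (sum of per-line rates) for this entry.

Line A: newsprint → 19.02; uncoated → 19.02.01; in sheets → 19.02.01.01. Scheduled 14%. quota on 19.02.01 open → in-quota 9%. → 9%.
Line B: tissue paper → 19.01; uncoated → 19.01.02; in sheets → 19.01.02.01. Scheduled 5%. Belmark agreement on 19.02.02: 19.01.02.01 not covered; anti-dumping (Belmark, 19.01.02): +22%; total 5% + 22% = 27%. → 27%.
Line C: kraft paper → 19.03; coated → 19.03.02; in rolls → 19.03.02.02. Scheduled 11%. Caledon agreement on 19.03.02: wholly obtained → 3% available; preferential 3%. → 3%.
Sum: 9% + 27% + 3% = 39%.

39%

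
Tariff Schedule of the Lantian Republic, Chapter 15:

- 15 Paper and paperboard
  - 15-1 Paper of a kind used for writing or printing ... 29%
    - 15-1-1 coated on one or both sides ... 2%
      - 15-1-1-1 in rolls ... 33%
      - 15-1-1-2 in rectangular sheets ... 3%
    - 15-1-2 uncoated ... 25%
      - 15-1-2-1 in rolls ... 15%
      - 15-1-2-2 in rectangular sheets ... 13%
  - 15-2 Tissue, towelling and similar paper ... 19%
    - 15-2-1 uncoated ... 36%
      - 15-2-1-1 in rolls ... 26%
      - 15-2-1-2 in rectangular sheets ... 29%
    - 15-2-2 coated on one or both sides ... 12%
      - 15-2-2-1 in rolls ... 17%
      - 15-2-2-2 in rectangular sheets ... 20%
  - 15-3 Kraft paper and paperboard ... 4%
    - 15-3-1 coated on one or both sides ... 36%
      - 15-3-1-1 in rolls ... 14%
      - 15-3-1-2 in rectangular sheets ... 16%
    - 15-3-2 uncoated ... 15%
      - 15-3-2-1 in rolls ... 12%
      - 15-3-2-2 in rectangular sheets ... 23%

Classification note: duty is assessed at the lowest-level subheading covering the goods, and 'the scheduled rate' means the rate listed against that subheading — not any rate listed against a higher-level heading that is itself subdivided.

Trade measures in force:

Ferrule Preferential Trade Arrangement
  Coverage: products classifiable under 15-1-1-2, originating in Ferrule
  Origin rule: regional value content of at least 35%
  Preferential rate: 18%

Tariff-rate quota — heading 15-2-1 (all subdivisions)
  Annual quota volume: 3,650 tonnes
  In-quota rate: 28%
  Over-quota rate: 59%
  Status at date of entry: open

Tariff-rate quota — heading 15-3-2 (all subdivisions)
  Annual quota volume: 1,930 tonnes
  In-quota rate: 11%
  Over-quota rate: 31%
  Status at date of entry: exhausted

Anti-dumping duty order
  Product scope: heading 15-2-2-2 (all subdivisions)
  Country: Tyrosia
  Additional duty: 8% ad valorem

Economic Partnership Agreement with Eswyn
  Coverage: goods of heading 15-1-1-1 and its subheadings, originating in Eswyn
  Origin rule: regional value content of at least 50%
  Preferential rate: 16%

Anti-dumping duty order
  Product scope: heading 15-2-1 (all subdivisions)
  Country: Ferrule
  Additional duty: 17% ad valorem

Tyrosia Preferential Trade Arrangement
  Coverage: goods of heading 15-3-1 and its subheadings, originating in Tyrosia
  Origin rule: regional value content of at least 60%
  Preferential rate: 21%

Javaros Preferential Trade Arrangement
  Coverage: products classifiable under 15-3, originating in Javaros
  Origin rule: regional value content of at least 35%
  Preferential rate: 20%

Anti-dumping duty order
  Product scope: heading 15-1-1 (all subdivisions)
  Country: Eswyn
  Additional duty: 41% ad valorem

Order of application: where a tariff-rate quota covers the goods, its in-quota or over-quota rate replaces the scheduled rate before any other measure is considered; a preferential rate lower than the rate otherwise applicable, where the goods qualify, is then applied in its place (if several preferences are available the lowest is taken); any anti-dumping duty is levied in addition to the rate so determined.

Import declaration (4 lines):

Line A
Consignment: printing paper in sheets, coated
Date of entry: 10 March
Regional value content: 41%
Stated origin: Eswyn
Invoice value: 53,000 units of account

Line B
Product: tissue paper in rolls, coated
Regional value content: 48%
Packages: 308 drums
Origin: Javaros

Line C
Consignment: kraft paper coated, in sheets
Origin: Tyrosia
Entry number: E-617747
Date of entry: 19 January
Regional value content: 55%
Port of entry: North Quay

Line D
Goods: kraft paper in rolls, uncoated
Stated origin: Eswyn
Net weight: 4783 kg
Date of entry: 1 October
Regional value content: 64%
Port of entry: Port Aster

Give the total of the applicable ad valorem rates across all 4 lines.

Line A: printing paper → 15-1; coated → 15-1-1; in sheets → 15-1-1-2. Scheduled 3%. Eswyn agreement on 15-1-1-1: 15-1-1-2 not covered; anti-dumping (Eswyn, 15-1-1): +41%; total 3% + 41% = 44%. → 44%.
Line B: tissue paper → 15-2; coated → 15-2-2; in rolls → 15-2-2-1. Scheduled 17%. Javaros agreement on 15-3: 15-2-2-1 not covered. → 17%.
Line C: kraft paper → 15-3; coated → 15-3-1; in sheets → 15-3-1-2. Scheduled 16%. Tyrosia agreement on 15-3-1: RVC < 60%. → 16%.
Line D: kraft paper → 15-3; uncoated → 15-3-2; in rolls → 15-3-2-1. Scheduled 12%. quota on 15-3-2 exhausted → over-quota 31%; Eswyn agreement on 15-1-1-1: 15-3-2-1 not covered. → 31%.
Sum: 44% + 17% + 16% + 31% = 108%.

108%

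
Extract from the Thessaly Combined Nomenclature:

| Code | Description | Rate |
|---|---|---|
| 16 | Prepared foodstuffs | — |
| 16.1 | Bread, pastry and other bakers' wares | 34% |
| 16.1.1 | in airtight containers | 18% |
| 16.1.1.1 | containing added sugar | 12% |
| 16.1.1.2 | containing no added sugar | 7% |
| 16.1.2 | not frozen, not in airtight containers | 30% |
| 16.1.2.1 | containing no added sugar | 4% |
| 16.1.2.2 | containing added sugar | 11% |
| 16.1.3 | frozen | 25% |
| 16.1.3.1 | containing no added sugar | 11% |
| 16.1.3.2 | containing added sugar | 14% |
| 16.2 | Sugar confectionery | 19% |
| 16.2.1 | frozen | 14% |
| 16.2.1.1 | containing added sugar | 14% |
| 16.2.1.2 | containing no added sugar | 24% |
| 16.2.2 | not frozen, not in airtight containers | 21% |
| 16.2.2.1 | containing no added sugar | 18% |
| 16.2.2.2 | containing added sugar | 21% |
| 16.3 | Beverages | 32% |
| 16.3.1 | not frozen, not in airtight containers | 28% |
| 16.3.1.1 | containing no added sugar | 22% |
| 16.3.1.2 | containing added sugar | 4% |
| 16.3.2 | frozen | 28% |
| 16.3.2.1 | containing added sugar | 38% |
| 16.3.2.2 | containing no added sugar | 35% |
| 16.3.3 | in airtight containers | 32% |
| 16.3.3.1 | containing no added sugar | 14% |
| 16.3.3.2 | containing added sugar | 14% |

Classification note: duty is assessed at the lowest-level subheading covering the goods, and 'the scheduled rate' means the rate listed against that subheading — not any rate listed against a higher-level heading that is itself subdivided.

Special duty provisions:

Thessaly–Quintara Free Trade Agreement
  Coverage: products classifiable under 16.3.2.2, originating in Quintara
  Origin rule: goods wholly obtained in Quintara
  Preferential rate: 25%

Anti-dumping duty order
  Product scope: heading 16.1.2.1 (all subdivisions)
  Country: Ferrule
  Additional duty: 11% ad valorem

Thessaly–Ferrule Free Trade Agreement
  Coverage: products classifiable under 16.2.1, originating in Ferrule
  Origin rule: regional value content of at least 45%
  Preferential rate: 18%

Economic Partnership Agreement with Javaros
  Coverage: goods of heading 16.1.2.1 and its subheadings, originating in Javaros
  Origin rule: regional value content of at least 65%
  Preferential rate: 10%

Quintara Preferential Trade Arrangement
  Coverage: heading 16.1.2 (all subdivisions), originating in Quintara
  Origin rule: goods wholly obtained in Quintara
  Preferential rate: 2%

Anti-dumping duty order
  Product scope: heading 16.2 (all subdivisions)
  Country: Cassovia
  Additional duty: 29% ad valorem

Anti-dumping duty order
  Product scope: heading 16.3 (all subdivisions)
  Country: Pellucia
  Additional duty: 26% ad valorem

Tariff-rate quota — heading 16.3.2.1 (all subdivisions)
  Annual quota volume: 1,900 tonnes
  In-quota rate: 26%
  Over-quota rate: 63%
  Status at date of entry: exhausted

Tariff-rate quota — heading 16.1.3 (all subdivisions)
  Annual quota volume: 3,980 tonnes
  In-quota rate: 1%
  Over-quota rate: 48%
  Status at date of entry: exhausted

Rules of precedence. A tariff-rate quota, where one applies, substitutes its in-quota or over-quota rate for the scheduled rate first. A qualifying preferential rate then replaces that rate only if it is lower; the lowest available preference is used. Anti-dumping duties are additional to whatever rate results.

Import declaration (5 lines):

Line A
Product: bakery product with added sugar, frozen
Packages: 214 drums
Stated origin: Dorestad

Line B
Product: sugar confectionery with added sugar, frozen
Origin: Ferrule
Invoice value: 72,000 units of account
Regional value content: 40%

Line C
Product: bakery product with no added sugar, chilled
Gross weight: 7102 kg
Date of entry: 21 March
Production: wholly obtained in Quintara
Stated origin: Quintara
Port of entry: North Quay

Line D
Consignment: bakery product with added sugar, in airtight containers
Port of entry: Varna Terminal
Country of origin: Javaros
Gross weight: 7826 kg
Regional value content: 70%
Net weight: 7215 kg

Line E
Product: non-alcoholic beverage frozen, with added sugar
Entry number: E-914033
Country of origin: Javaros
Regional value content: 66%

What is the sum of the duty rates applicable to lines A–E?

139%

Line A: bakery product → 16.1; frozen → 16.1.3; with added sugar → 16.1.3.2. Scheduled 14%. quota on 16.1.3 exhausted → over-quota 48%. → 48%.
Line B: sugar confectionery → 16.2; frozen → 16.2.1; with added sugar → 16.2.1.1. Scheduled 14%. Ferrule agreement on 16.2.1: RVC < 45%. → 14%.
Line C: bakery product → 16.1; chilled → 16.1.2; with no added sugar → 16.1.2.1. Scheduled 4%. Quintara agreement on 16.3.2.2: 16.1.2.1 not covered; Quintara agreement on 16.1.2: wholly obtained → 2% available; preferential 2%. → 2%.
Line D: bakery product → 16.1; in airtight containers → 16.1.1; with added sugar → 16.1.1.1. Scheduled 12%. Javaros agreement on 16.1.2.1: 16.1.1.1 not covered. → 12%.
Line E: non-alcoholic beverage → 16.3; frozen → 16.3.2; with added sugar → 16.3.2.1. Scheduled 38%. quota on 16.3.2.1 exhausted → over-quota 63%; Javaros agreement on 16.1.2.1: 16.3.2.1 not covered. → 63%.
Sum: 48% + 14% + 2% + 12% + 63% = 139%.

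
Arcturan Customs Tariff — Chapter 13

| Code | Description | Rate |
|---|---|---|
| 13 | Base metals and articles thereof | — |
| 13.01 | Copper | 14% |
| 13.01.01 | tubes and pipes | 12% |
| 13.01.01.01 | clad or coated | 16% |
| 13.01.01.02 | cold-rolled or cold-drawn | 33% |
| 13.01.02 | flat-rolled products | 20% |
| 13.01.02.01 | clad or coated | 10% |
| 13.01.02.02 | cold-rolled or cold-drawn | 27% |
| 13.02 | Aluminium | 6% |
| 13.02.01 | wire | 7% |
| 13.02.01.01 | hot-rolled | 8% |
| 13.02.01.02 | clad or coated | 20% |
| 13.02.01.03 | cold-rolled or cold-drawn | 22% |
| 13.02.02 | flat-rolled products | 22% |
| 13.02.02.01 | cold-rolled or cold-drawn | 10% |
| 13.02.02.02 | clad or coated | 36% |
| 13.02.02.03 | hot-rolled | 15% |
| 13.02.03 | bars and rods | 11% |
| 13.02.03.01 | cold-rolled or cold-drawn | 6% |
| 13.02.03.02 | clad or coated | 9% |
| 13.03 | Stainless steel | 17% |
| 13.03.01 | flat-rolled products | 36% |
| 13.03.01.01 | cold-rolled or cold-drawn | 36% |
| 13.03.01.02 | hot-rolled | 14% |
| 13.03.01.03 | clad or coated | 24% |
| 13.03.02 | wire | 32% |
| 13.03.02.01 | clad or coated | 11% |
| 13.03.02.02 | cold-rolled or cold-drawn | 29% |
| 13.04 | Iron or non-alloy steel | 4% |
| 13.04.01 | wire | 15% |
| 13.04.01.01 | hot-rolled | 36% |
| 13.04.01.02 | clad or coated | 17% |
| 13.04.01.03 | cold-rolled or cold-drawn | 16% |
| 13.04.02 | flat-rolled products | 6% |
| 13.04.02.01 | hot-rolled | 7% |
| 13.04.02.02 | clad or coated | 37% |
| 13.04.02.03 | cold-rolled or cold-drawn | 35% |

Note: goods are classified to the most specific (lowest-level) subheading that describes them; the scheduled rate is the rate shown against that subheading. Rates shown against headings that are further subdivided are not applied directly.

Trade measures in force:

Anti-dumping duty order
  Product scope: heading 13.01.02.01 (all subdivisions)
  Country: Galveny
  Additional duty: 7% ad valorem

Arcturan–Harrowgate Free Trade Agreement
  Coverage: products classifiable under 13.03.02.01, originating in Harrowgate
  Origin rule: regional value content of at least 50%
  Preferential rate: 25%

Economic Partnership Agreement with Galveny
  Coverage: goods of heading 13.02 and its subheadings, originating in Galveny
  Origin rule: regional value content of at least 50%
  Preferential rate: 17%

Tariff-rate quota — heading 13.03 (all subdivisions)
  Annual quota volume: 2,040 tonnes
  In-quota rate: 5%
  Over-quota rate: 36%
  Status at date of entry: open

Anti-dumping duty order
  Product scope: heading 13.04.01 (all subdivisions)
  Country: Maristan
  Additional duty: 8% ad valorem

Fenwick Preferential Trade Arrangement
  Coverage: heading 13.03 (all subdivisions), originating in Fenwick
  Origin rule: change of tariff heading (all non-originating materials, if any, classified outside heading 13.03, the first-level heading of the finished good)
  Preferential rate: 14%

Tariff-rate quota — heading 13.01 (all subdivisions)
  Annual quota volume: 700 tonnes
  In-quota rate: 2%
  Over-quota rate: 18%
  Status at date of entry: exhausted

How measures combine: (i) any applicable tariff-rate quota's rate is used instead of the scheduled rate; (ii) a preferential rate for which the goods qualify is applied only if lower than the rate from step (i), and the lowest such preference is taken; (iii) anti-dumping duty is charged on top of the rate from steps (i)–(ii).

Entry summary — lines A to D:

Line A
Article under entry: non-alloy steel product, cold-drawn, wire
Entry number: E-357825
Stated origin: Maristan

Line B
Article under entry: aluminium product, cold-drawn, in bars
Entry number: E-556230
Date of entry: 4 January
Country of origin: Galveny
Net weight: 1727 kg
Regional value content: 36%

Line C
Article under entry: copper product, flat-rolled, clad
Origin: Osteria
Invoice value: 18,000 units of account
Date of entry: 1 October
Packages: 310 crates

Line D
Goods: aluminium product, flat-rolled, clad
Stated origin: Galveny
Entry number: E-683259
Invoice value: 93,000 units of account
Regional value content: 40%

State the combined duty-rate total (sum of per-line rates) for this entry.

Line A: non-alloy steel → 13.04; wire → 13.04.01; cold-drawn → 13.04.01.03. Scheduled 16%. anti-dumping (Maristan, 13.04.01): +8%; total 16% + 8% = 24%. → 24%.
Line B: aluminium → 13.02; in bars → 13.02.03; cold-drawn → 13.02.03.01. Scheduled 6%. Galveny agreement on 13.02: RVC < 50%. → 6%.
Line C: copper → 13.01; flat-rolled → 13.01.02; clad → 13.01.02.01. Scheduled 10%. quota on 13.01 exhausted → over-quota 18%. → 18%.
Line D: aluminium → 13.02; flat-rolled → 13.02.02; clad → 13.02.02.02. Scheduled 36%. Galveny agreement on 13.02: RVC < 50%. → 36%.
Sum: 24% + 6% + 18% + 36% = 84%.

84%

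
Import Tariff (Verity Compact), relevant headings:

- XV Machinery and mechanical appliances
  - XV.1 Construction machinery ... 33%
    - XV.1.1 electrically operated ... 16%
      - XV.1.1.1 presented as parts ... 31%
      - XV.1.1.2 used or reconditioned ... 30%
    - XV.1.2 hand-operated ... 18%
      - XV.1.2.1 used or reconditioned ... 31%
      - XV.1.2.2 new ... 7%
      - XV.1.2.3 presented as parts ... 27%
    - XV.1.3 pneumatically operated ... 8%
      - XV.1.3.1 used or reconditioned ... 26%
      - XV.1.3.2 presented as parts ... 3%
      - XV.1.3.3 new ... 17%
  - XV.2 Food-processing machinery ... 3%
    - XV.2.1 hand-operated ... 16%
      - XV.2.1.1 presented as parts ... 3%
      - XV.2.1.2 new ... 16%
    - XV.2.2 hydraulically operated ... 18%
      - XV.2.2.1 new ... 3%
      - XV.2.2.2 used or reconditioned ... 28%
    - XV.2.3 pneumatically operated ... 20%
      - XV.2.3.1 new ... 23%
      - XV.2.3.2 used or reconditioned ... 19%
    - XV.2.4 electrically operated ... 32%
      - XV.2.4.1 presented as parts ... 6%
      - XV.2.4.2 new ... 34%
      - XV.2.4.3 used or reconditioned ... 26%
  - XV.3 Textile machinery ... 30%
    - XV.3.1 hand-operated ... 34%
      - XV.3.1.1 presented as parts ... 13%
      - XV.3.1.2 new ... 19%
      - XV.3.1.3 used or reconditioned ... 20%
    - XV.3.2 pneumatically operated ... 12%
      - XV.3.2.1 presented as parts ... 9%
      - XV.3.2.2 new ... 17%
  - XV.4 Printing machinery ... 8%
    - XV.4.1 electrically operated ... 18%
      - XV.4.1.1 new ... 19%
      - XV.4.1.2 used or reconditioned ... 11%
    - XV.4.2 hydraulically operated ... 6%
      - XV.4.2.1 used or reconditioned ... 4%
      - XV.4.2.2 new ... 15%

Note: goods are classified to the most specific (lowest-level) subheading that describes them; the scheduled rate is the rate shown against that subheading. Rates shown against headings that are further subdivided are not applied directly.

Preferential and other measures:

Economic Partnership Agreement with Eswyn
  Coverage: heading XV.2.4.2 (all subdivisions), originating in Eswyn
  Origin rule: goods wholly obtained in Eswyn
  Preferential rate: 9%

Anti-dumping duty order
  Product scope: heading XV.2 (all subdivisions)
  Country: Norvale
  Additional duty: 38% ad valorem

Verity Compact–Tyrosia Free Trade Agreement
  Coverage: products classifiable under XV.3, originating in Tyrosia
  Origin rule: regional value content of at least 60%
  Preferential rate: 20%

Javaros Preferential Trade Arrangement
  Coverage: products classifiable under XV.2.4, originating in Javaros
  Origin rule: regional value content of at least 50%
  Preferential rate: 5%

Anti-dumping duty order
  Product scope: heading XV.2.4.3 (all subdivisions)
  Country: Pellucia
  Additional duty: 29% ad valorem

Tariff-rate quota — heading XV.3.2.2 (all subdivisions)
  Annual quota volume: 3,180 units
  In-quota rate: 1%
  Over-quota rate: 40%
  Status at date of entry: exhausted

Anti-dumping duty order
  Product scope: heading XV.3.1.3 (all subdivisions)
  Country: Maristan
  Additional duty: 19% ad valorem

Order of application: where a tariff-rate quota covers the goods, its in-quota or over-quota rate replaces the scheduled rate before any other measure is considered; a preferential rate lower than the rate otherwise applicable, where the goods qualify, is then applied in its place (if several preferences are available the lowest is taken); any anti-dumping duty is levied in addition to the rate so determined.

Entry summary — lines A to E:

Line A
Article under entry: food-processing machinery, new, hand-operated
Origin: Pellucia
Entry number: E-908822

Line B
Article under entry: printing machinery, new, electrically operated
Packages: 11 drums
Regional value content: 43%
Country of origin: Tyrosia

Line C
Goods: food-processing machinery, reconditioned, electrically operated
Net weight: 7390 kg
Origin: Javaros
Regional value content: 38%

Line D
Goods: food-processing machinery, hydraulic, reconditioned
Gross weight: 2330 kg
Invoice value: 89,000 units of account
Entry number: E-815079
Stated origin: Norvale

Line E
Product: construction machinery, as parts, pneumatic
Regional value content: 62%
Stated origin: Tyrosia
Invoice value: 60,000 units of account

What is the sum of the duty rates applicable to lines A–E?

Line A: food-processing → XV.2; hand-operated → XV.2.1; new → XV.2.1.2. Scheduled 16%. No special measure applies. → 16%.
Line B: printing → XV.4; electrically operated → XV.4.1; new → XV.4.1.1. Scheduled 19%. Tyrosia agreement on XV.3: XV.4.1.1 not covered. → 19%.
Line C: food-processing → XV.2; electrically operated → XV.2.4; reconditioned → XV.2.4.3. Scheduled 26%. Javaros agreement on XV.2.4: RVC < 50%. → 26%.
Line D: food-processing → XV.2; hydraulic → XV.2.2; reconditioned → XV.2.2.2. Scheduled 28%. anti-dumping (Norvale, XV.2): +38%; total 28% + 38% = 66%. → 66%.
Line E: construction → XV.1; pneumatic → XV.1.3; as parts → XV.1.3.2. Scheduled 3%. Tyrosia agreement on XV.3: XV.1.3.2 not covered. → 3%.
Sum: 16% + 19% + 26% + 66% + 3% = 130%.

130%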